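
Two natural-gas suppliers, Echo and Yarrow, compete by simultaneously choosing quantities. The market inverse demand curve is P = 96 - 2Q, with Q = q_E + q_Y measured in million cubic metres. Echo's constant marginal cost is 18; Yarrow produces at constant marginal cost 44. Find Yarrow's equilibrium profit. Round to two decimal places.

37.56

Echo's profit: π_E = (96 - 2Q)q_E - (18q_E). Setting ∂π_E/∂q_E = 0: 78 - 4q_E - 2(q_Y) = 0.
Yarrow's profit: π_Y = (96 - 2Q)q_Y - (44q_Y). Setting ∂π_Y/∂q_Y = 0: 52 - 4q_Y - 2(q_E) = 0.
Rearranging gives the reaction functions q_E = (78 - 2q_Y)/4 and q_Y = (52 - 2q_E)/4.
Substituting one into the other gives q_E = 52/3 and q_Y = 13/3.
Price P = 96 - 2·(65/3) = 158/3.
Yarrow's profit: (158/3 - 44)·(13/3) = 338/9.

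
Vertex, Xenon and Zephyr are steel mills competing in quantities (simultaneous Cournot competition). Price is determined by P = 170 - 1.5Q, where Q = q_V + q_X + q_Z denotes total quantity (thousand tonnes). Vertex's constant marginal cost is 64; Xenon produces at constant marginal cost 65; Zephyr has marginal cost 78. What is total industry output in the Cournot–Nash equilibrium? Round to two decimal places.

Vertex's profit: π_V = (170 - 1.5Q)q_V - (64q_V). Setting ∂π_V/∂q_V = 0: 106 - 3q_V - (3/2)(q_X + q_Z) = 0.
Xenon's profit: π_X = (170 - 1.5Q)q_X - (65q_X). Setting ∂π_X/∂q_X = 0: 105 - 3q_X - (3/2)(q_V + q_Z) = 0.
Zephyr's profit: π_Z = (170 - 1.5Q)q_Z - (78q_Z). Setting ∂π_Z/∂q_Z = 0: 92 - 3q_Z - (3/2)(q_V + q_X) = 0.
Adding the 3 conditions: 303 − 3Q − 3Q = 0, i.e. Q = 101/2.
Back-substituting: q_V = (106 − 303/4)/(3/2) = 121/6, q_X = (105 − 303/4)/(3/2) = 39/2, q_Z = (92 − 303/4)/(3/2) = 65/6.
Total output Q = 121/6 + 39/2 + 65/6 = 101/2.

50.50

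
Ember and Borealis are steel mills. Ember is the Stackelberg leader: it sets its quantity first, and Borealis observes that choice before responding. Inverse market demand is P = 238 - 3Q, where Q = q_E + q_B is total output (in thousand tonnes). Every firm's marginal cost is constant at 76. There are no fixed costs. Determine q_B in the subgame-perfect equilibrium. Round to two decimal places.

13.50

The follower Borealis best-responds to any q_E: π_B = (238 - 3Q)q_B - 76q_B.
Follower FOC: 162 - 3q_E - 6q_B = 0, so q_B(q_E) = (162 - 3q_E)/6.
The leader anticipates this reaction. Substituting into P = 238 - 3Q gives P = 157 - (3/2)q_E, so π_E = (157 - (3/2)q_E)q_E - 76q_E.
The leader's first-order condition 81 - 3q_E = 0 yields q_E = 27.
Then q_B = (162 - 3·27)/6 = 27/2.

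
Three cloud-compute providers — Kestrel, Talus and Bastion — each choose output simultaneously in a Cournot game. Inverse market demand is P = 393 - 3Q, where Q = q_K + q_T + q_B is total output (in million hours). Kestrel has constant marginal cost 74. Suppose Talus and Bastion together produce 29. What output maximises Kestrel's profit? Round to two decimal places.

38.67

With rivals' combined output fixed at 29, Kestrel's profit is π_K = (393 - 3·29 - 3q_K)q_K - (74q_K) = (306 - 3q_K)q_K - (74q_K).
∂π_K/∂q_K = 232 - 6q_K = 0, so q_K = 116/3.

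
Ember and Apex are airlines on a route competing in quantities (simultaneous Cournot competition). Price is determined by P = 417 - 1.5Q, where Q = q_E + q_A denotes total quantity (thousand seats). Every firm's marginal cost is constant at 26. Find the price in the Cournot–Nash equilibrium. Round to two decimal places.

A representative firm's profit is π_i = q_i(417 - 1.5Q) - 26q_i.
First-order condition (treating rivals' output as given): 391 - 3q_i - (3/2)q_j = 0.
With identical firms every q_j equals q_i, so q_j = q_i and 391 = (9/2)q_i, giving q_i = 782/9.
Total output Q = 1564/9, so price P = 417 - (3/2)·(1564/9) = 469/3.

156.33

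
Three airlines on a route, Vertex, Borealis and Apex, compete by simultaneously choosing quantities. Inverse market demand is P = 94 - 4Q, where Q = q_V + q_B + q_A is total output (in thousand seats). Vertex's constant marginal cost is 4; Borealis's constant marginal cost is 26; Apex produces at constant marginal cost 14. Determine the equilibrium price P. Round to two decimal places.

34.50

Vertex's profit: π_V = (94 - 4Q)q_V - (4q_V). Setting ∂π_V/∂q_V = 0: 90 - 8q_V - 4(q_B + q_A) = 0.
Borealis's first-order condition: 68 - 8q_B - 4(q_V + q_A) = 0.
Apex's profit: π_A = (94 - 4Q)q_A - (14q_A). Setting ∂π_A/∂q_A = 0: 80 - 8q_A - 4(q_V + q_B) = 0.
Adding the 3 conditions: 238 − 8Q − 8Q = 0, i.e. Q = 119/8.
Back-substituting: q_V = (90 − 119/2)/4 = 61/8, q_B = (68 − 119/2)/4 = 17/8, q_A = (80 − 119/2)/4 = 41/8.
Total output Q = 119/8, so price P = 94 - 4·(119/8) = 69/2.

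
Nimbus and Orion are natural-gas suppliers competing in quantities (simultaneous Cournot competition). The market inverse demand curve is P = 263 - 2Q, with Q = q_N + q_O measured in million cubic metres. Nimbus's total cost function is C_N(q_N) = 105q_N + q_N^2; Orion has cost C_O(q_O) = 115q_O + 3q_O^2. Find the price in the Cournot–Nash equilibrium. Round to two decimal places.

Nimbus's profit: π_N = (263 - 2Q)q_N - (105q_N + q_N²). Setting ∂π_N/∂q_N = 0: 158 - 6q_N - 2(q_O) = 0.
Orion's profit: π_O = (263 - 2Q)q_O - (115q_O + 3q_O²). Setting ∂π_O/∂q_O = 0: 148 - 10q_O - 2(q_N) = 0.
Best responses: q_N = (158 - 2q_O)/6, q_O = (148 - 2q_N)/10.
Substituting one into the other gives q_N = 321/14 and q_O = 143/14.
Total output Q = 232/7, so price P = 263 - 2·(232/7) = 1377/7.

196.71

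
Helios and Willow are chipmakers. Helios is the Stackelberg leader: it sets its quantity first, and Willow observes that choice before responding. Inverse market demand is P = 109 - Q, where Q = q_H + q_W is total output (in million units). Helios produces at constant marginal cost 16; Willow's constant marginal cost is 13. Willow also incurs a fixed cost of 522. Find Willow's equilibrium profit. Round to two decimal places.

The follower Willow best-responds to any q_H: π_W = (109 - Q)q_W - 13q_W.
Setting the follower's marginal profit to zero, 96 - q_H - 2q_W = 0, i.e. q_W = (96 - q_H)/2.
Helios substitutes q_W(q_H) into its own profit: π_H = q_H(109 - q_H - (96 - q_H)/2) - 16q_H = (61 - (1/2)q_H)q_H - 16q_H.
Leader FOC: 45 - q_H = 0, so q_H = 45.
Then q_W = (96 - 45)/2 = 51/2.
Price P = 109 - 141/2 = 77/2.
Willow's profit: (77/2 - 13)·(51/2) - 522 = 513/4.

128.25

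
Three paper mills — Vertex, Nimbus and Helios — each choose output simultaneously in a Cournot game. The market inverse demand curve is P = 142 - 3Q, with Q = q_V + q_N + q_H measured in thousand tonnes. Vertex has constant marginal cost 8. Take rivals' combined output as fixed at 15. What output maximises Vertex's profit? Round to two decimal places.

14.83

With rivals' combined output fixed at 15, Vertex's profit is π_V = (142 - 3·15 - 3q_V)q_V - (8q_V) = (97 - 3q_V)q_V - (8q_V).
∂π_V/∂q_V = 89 - 6q_V = 0, so q_V = 89/6.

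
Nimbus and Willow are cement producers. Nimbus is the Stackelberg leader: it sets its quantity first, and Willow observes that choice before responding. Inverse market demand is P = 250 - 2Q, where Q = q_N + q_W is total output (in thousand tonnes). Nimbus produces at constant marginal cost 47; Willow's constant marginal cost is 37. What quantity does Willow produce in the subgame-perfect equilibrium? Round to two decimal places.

29.13

The follower Willow best-responds to any q_N: π_W = (250 - 2Q)q_W - 37q_W.
∂π_W/∂q_W = 213 - 2q_N - 4q_W = 0 gives the reaction function q_W = (213 - 2q_N)/4.
The leader anticipates this reaction. Substituting into P = 250 - 2Q gives P = 287/2 - q_N, so π_N = (287/2 - q_N)q_N - 47q_N.
The leader's first-order condition 193/2 - 2q_N = 0 yields q_N = 193/4.
Then q_W = (213 - 2·(193/4))/4 = 233/8.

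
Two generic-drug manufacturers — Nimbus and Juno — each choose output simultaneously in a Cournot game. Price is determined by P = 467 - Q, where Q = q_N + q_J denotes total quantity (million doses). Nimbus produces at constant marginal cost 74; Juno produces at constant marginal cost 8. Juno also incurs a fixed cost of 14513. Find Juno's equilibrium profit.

Nimbus's profit: π_N = (467 - Q)q_N - (74q_N). Setting ∂π_N/∂q_N = 0: 393 - 2q_N - (q_J) = 0.
Juno's profit: π_J = (467 - Q)q_J - (8q_J). Setting ∂π_J/∂q_J = 0: 459 - 2q_J - (q_N) = 0.
So q_N = (393 - q_J)/2 and q_J = (459 - q_N)/2.
Solving the pair: q_N = 109, q_J = 175.
Price P = 467 - 284 = 183.
Juno's profit: (183 - 8)·175 - 14513 = 16112.

16112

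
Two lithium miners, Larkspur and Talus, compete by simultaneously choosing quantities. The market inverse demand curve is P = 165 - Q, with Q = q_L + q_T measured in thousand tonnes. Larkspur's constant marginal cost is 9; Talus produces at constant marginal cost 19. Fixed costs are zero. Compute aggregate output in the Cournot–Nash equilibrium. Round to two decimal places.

100.67

Larkspur's profit: π_L = (165 - Q)q_L - (9q_L). Setting ∂π_L/∂q_L = 0: 156 - 2q_L - (q_T) = 0.
Talus's first-order condition: 146 - 2q_T - (q_L) = 0.
So q_L = (156 - q_T)/2 and q_T = (146 - q_L)/2.
Substituting one into the other gives q_L = 166/3 and q_T = 136/3.
Total output Q = 166/3 + 136/3 = 302/3.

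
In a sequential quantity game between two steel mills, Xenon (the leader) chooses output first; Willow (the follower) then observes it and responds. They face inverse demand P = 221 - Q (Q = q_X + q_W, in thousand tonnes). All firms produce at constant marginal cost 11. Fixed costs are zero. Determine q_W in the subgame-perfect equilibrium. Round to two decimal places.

The follower Willow best-responds to any q_X: π_W = (221 - Q)q_W - 11q_W.
∂π_W/∂q_W = 210 - q_X - 2q_W = 0 gives the reaction function q_W = (210 - q_X)/2.
Xenon substitutes q_W(q_X) into its own profit: π_X = q_X(221 - q_X - (210 - q_X)/2) - 11q_X = (116 - (1/2)q_X)q_X - 11q_X.
The leader's first-order condition 105 - q_X = 0 yields q_X = 105.
Then q_W = (210 - 105)/2 = 105/2.

52.50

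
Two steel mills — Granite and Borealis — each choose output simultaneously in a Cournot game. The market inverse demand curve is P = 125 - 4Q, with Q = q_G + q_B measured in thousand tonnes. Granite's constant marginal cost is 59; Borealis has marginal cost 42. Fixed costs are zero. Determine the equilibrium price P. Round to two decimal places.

75.33

Granite's profit: π_G = (125 - 4Q)q_G - (59q_G). Setting ∂π_G/∂q_G = 0: 66 - 8q_G - 4(q_B) = 0.
Borealis's profit: π_B = (125 - 4Q)q_B - (42q_B). Setting ∂π_B/∂q_B = 0: 83 - 8q_B - 4(q_G) = 0.
Rearranging gives the reaction functions q_G = (66 - 4q_B)/8 and q_B = (83 - 4q_G)/8.
Solving the pair: q_G = 49/12, q_B = 25/3.
Total output Q = 149/12, so price P = 125 - 4·(149/12) = 226/3.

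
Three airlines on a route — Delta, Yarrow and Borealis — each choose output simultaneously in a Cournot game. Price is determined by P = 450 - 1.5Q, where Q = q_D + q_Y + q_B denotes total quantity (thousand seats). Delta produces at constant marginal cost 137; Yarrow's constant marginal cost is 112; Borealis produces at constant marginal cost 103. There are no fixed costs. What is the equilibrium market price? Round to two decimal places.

200.50

Delta's profit: π_D = (450 - 1.5Q)q_D - (137q_D). Setting ∂π_D/∂q_D = 0: 313 - 3q_D - (3/2)(q_Y + q_B) = 0.
Yarrow's first-order condition: 338 - 3q_Y - (3/2)(q_D + q_B) = 0.
Borealis's first-order condition: 347 - 3q_B - (3/2)(q_D + q_Y) = 0.
Summing all 3 equations gives 998 − 6Q = 0, hence Q = 499/3.
Back-substituting: q_D = (313 − 499/2)/(3/2) = 127/3, q_Y = (338 − 499/2)/(3/2) = 59, q_B = (347 − 499/2)/(3/2) = 65.
Total output Q = 499/3, so price P = 450 - (3/2)·(499/3) = 401/2.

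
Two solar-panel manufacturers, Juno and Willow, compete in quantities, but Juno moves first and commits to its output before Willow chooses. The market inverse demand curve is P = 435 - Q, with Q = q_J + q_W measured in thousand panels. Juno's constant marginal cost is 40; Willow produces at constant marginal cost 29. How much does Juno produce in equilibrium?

192

The follower Willow best-responds to any q_J: π_W = (435 - Q)q_W - 29q_W.
Follower FOC: 406 - q_J - 2q_W = 0, so q_W(q_J) = (406 - q_J)/2.
Juno substitutes q_W(q_J) into its own profit: π_J = q_J(435 - q_J - (406 - q_J)/2) - 40q_J = (232 - (1/2)q_J)q_J - 40q_J.
The leader's first-order condition 192 - q_J = 0 yields q_J = 192.
Then q_W = (406 - 192)/2 = 107.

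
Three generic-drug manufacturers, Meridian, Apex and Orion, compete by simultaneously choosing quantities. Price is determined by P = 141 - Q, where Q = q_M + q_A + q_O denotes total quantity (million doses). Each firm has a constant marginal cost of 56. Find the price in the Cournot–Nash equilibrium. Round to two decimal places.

Each firm earns π_i = (141 - Q)q_i - 56q_i.
Setting ∂π_i/∂q_i = 0 with rivals' quantities fixed: 85 - 2q_i - Σ_{j≠i} q_j = 0.
By symmetry each firm produces the same amount; substituting Σ_{j≠i} q_j = 2q_i yields q_i = 85/4.
Total output Q = 255/4, so price P = 141 - 255/4 = 309/4.

77.25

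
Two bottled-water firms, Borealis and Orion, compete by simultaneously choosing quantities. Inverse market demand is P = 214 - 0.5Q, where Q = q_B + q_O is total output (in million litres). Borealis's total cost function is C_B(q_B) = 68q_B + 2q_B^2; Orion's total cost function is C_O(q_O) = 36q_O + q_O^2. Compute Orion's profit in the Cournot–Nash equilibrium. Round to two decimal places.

Borealis's profit: π_B = (214 - 0.5Q)q_B - (68q_B + 2q_B²). Setting ∂π_B/∂q_B = 0: 146 - 5q_B - (1/2)(q_O) = 0.
Orion's first-order condition: 178 - 3q_O - (1/2)(q_B) = 0.
Rearranging gives the reaction functions q_B = (146 - (1/2)q_O)/5 and q_O = (178 - (1/2)q_B)/3.
Solving the pair: q_B = 1396/59, q_O = 55.3898.
Price P = 214 - (1/2)·79.0508 = 174.4746.
Orion's profit: 174.4746·55.3898 - 36·55.3898 - 55.3898² = 4602.0500.

4602.05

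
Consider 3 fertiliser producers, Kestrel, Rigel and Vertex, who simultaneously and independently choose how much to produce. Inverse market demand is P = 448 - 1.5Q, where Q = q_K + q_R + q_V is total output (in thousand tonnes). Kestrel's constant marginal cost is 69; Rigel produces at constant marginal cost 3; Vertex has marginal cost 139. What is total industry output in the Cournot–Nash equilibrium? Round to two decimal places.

Kestrel's profit: π_K = (448 - 1.5Q)q_K - (69q_K). Setting ∂π_K/∂q_K = 0: 379 - 3q_K - (3/2)(q_R + q_V) = 0.
Rigel's first-order condition: 445 - 3q_R - (3/2)(q_K + q_V) = 0.
Vertex's first-order condition: 309 - 3q_V - (3/2)(q_K + q_R) = 0.
Adding the 3 first-order conditions: 1133 − 6Q = 0, so Q = 1133/6.
Back-substituting: q_K = (379 − 1133/4)/(3/2) = 383/6, q_R = (445 − 1133/4)/(3/2) = 647/6, q_V = (309 − 1133/4)/(3/2) = 103/6.
Total output Q = 383/6 + 647/6 + 103/6 = 1133/6.

188.83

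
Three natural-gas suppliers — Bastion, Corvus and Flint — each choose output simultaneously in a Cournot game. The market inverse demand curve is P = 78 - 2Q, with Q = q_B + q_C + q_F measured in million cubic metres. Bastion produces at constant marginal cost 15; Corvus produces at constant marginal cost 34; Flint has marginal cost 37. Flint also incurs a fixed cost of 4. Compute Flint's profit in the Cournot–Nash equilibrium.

Bastion's profit: π_B = (78 - 2Q)q_B - (15q_B). Setting ∂π_B/∂q_B = 0: 63 - 4q_B - 2(q_C + q_F) = 0.
Corvus's profit: π_C = (78 - 2Q)q_C - (34q_C). Setting ∂π_C/∂q_C = 0: 44 - 4q_C - 2(q_B + q_F) = 0.
Flint's first-order condition: 41 - 4q_F - 2(q_B + q_C) = 0.
Adding the 3 first-order conditions: 148 − 8Q = 0, so Q = 37/2.
Back-substituting: q_B = (63 − 37)/2 = 13, q_C = (44 − 37)/2 = 7/2, q_F = (41 − 37)/2 = 2.
Price P = 78 - 2·(37/2) = 41.
Flint's profit: (41 - 37)·2 - 4 = 4.

4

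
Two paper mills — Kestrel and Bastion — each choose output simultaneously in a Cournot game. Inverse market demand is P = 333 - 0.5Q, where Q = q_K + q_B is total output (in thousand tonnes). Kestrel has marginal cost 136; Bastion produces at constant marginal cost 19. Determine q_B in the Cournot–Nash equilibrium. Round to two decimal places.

287.33

Kestrel's profit: π_K = (333 - 0.5Q)q_K - (136q_K). Setting ∂π_K/∂q_K = 0: 197 - q_K - (1/2)(q_B) = 0.
Bastion's profit: π_B = (333 - 0.5Q)q_B - (19q_B). Setting ∂π_B/∂q_B = 0: 314 - q_B - (1/2)(q_K) = 0.
Best responses: q_K = (197 - (1/2)q_B), q_B = (314 - (1/2)q_K).
Substituting one into the other gives q_K = 160/3 and q_B = 862/3.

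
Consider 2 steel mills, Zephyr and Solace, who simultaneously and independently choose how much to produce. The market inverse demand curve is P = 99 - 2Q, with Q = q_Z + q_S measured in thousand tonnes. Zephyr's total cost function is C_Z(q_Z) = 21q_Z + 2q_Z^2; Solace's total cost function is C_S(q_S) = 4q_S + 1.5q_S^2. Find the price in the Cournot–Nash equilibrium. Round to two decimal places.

Zephyr's profit: π_Z = (99 - 2Q)q_Z - (21q_Z + 2q_Z²). Setting ∂π_Z/∂q_Z = 0: 78 - 8q_Z - 2(q_S) = 0.
Solace's profit: π_S = (99 - 2Q)q_S - (4q_S + (3/2)q_S²). Setting ∂π_S/∂q_S = 0: 95 - 7q_S - 2(q_Z) = 0.
So q_Z = (78 - 2q_S)/8 and q_S = (95 - 2q_Z)/7.
Substituting one into the other gives q_Z = 89/13 and q_S = 151/13.
Total output Q = 240/13, so price P = 99 - 2·(240/13) = 807/13.

62.08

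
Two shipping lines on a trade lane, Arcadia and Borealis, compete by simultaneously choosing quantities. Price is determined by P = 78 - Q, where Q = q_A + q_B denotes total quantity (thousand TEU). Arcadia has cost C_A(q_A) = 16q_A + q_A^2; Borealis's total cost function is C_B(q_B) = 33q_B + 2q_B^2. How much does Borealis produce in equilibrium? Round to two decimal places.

Arcadia's profit: π_A = (78 - Q)q_A - (16q_A + q_A²). Setting ∂π_A/∂q_A = 0: 62 - 4q_A - (q_B) = 0.
Borealis's first-order condition: 45 - 6q_B - (q_A) = 0.
So q_A = (62 - q_B)/4 and q_B = (45 - q_A)/6.
Substituting one into the other gives q_A = 327/23 and q_B = 118/23.

5.13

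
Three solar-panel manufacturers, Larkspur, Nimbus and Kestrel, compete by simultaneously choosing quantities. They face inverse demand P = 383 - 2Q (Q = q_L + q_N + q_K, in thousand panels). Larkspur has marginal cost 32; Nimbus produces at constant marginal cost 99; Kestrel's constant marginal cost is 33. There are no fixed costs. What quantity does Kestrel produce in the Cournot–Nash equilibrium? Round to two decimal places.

Larkspur's profit: π_L = (383 - 2Q)q_L - (32q_L). Setting ∂π_L/∂q_L = 0: 351 - 4q_L - 2(q_N + q_K) = 0.
Nimbus's profit: π_N = (383 - 2Q)q_N - (99q_N). Setting ∂π_N/∂q_N = 0: 284 - 4q_N - 2(q_L + q_K) = 0.
Kestrel's profit: π_K = (383 - 2Q)q_K - (33q_K). Setting ∂π_K/∂q_K = 0: 350 - 4q_K - 2(q_L + q_N) = 0.
Adding the 3 first-order conditions: 985 − 8Q = 0, so Q = 985/8.
Back-substituting: q_L = (351 − 985/4)/2 = 419/8, q_N = (284 − 985/4)/2 = 151/8, q_K = (350 − 985/4)/2 = 415/8.

51.88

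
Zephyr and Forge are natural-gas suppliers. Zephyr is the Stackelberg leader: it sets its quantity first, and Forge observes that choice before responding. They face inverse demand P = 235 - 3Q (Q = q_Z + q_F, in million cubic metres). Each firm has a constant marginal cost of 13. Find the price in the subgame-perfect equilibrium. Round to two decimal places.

68.50

The follower Forge best-responds to any q_Z: π_F = (235 - 3Q)q_F - 13q_F.
Follower FOC: 222 - 3q_Z - 6q_F = 0, so q_F(q_Z) = (222 - 3q_Z)/6.
Zephyr substitutes q_F(q_Z) into its own profit: π_Z = q_Z(235 - 3q_Z - (222 - 3q_Z)/2) - 13q_Z = (124 - (3/2)q_Z)q_Z - 13q_Z.
Leader FOC: 111 - 3q_Z = 0, so q_Z = 37.
Then q_F = (222 - 3·37)/6 = 37/2.
Total output Q = 111/2, so price P = 235 - 3·(111/2) = 137/2.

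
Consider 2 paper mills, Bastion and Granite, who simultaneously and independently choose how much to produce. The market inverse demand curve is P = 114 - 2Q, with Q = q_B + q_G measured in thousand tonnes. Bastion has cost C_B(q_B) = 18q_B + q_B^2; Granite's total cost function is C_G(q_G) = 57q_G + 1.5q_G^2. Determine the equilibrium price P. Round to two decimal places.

76.74

Bastion's profit: π_B = (114 - 2Q)q_B - (18q_B + q_B²). Setting ∂π_B/∂q_B = 0: 96 - 6q_B - 2(q_G) = 0.
Granite's profit: π_G = (114 - 2Q)q_G - (57q_G + (3/2)q_G²). Setting ∂π_G/∂q_G = 0: 57 - 7q_G - 2(q_B) = 0.
Rearranging gives the reaction functions q_B = (96 - 2q_G)/6 and q_G = (57 - 2q_B)/7.
Substituting one into the other gives q_B = 279/19 and q_G = 75/19.
Total output Q = 354/19, so price P = 114 - 2·(354/19) = 1458/19.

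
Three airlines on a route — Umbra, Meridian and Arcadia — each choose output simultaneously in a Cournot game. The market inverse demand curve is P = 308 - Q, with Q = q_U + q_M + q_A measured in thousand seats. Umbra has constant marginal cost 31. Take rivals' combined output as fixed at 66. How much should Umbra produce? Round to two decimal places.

105.50

With rivals' combined output fixed at 66, Umbra's profit is π_U = (308 - 66 - q_U)q_U - (31q_U) = (242 - q_U)q_U - (31q_U).
∂π_U/∂q_U = 211 - 2q_U = 0, so q_U = 211/2.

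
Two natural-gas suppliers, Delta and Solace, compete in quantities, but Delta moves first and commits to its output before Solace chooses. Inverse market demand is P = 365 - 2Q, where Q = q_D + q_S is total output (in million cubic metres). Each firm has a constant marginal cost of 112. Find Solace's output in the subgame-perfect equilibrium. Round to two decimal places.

31.63

The follower Solace best-responds to any q_D: π_S = (365 - 2Q)q_S - 112q_S.
Setting the follower's marginal profit to zero, 253 - 2q_D - 4q_S = 0, i.e. q_S = (253 - 2q_D)/4.
The leader anticipates this reaction. Substituting into P = 365 - 2Q gives P = 477/2 - q_D, so π_D = (477/2 - q_D)q_D - 112q_D.
Leader FOC: 253/2 - 2q_D = 0, so q_D = 253/4.
Then q_S = (253 - 2·(253/4))/4 = 253/8.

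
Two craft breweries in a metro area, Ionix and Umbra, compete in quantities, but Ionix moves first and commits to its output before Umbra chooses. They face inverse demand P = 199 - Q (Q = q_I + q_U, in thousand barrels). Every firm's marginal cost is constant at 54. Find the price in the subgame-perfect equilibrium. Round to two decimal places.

The follower Umbra best-responds to any q_I: π_U = (199 - Q)q_U - 54q_U.
∂π_U/∂q_U = 145 - q_I - 2q_U = 0 gives the reaction function q_U = (145 - q_I)/2.
Ionix substitutes q_U(q_I) into its own profit: π_I = q_I(199 - q_I - (145 - q_I)/2) - 54q_I = (253/2 - (1/2)q_I)q_I - 54q_I.
Leader FOC: 145/2 - q_I = 0, so q_I = 145/2.
Then q_U = (145 - 145/2)/2 = 145/4.
Total output Q = 435/4, so price P = 199 - 435/4 = 361/4.

90.25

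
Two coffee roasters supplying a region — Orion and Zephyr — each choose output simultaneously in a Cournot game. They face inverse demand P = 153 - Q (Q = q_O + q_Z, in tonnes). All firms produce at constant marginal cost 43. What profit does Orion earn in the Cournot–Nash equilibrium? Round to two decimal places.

Each firm earns π_i = (153 - Q)q_i - 43q_i.
First-order condition (treating rivals' output as given): 110 - 2q_i - q_j = 0.
By symmetry each firm produces the same amount; substituting q_j = q_i yields q_i = 110/3.
Price P = 153 - 220/3 = 239/3.
Orion's profit: (239/3 - 43)·(110/3) = 1344.4444.

1344.44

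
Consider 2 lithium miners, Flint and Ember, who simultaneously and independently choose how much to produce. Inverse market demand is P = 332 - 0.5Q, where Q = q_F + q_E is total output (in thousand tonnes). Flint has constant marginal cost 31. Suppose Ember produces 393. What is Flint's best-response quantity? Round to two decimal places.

104.50

With the rival's output fixed at 393, Flint's profit is π_F = (332 - (1/2)·393 - (1/2)q_F)q_F - (31q_F) = (271/2 - (1/2)q_F)q_F - (31q_F).
∂π_F/∂q_F = 209/2 - q_F = 0, so q_F = 209/2.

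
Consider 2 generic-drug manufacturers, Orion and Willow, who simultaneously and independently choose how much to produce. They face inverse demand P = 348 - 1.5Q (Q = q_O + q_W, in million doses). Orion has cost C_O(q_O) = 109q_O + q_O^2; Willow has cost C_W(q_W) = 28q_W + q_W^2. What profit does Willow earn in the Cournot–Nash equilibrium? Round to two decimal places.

Orion's profit: π_O = (348 - 1.5Q)q_O - (109q_O + q_O²). Setting ∂π_O/∂q_O = 0: 239 - 5q_O - (3/2)(q_W) = 0.
Willow's first-order condition: 320 - 5q_W - (3/2)(q_O) = 0.
So q_O = (239 - (3/2)q_W)/5 and q_W = (320 - (3/2)q_O)/5.
Solving the pair: q_O = 220/7, q_W = 382/7.
Price P = 348 - (3/2)·86 = 219.
Willow's profit: 219·(382/7) - 28·(382/7) - (382/7)² = 7445.1020.

7445.10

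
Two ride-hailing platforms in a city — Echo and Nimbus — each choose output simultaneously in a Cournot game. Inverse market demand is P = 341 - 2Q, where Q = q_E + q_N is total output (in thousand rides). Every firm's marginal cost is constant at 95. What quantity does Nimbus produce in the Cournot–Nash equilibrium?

A representative firm's profit is π_i = q_i(341 - 2Q) - 95q_i.
Setting ∂π_i/∂q_i = 0 with rivals' quantities fixed: 246 - 4q_i - 2q_j = 0.
By symmetry each firm produces the same amount; substituting q_j = q_i yields q_i = 246/6 = 41.

41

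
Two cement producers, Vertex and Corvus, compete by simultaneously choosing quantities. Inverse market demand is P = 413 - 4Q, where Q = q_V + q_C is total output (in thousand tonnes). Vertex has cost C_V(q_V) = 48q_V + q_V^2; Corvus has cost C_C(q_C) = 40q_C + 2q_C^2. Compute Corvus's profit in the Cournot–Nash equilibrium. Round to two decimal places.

2858.49

Vertex's profit: π_V = (413 - 4Q)q_V - (48q_V + q_V²). Setting ∂π_V/∂q_V = 0: 365 - 10q_V - 4(q_C) = 0.
Corvus's profit: π_C = (413 - 4Q)q_C - (40q_C + 2q_C²). Setting ∂π_C/∂q_C = 0: 373 - 12q_C - 4(q_V) = 0.
Best responses: q_V = (365 - 4q_C)/10, q_C = (373 - 4q_V)/12.
Substituting one into the other gives q_V = 361/13 and q_C = 1135/52.
Price P = 413 - 4·49.5962 = 214.6154.
Corvus's profit: 214.6154·(1135/52) - 40·(1135/52) - 2(1135/52)² = 2858.4874.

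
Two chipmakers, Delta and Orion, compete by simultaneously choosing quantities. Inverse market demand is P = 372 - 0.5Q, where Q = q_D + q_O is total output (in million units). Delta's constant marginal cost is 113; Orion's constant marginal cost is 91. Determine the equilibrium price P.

Delta's profit: π_D = (372 - 0.5Q)q_D - (113q_D). Setting ∂π_D/∂q_D = 0: 259 - q_D - (1/2)(q_O) = 0.
Orion's profit: π_O = (372 - 0.5Q)q_O - (91q_O). Setting ∂π_O/∂q_O = 0: 281 - q_O - (1/2)(q_D) = 0.
So q_D = (259 - (1/2)q_O) and q_O = (281 - (1/2)q_D).
Solving the pair: q_D = 158, q_O = 202.
Total output Q = 360, so price P = 372 - (1/2)·360 = 192.

192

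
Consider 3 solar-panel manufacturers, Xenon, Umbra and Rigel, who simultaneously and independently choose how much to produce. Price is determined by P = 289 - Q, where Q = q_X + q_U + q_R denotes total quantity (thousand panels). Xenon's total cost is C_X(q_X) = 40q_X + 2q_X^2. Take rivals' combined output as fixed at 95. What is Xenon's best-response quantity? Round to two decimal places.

25.67

With rivals' combined output fixed at 95, Xenon's profit is π_X = (289 - 95 - q_X)q_X - (40q_X + 2q_X²) = (194 - q_X)q_X - (40q_X + 2q_X²).
∂π_X/∂q_X = 154 - 6q_X = 0, so q_X = 77/3.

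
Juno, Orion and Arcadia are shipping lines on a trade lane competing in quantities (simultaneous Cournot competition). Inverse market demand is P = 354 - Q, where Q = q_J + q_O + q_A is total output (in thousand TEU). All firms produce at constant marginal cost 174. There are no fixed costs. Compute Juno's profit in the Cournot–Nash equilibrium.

A representative firm's profit is π_i = q_i(354 - Q) - 174q_i.
First-order condition (treating rivals' output as given): 180 - 2q_i - Σ_{j≠i} q_j = 0.
By symmetry each firm produces the same amount; substituting Σ_{j≠i} q_j = 2q_i yields q_i = 180/4 = 45.
Price P = 354 - 135 = 219.
Juno's profit: (219 - 174)·45 = 2025.

2025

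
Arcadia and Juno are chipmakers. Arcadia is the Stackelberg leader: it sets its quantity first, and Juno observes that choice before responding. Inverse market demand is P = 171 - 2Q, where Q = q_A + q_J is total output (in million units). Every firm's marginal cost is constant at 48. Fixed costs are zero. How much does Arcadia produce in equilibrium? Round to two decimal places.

30.75

The follower Juno best-responds to any q_A: π_J = (171 - 2Q)q_J - 48q_J.
Setting the follower's marginal profit to zero, 123 - 2q_A - 4q_J = 0, i.e. q_J = (123 - 2q_A)/4.
The leader anticipates this reaction. Substituting into P = 171 - 2Q gives P = 219/2 - q_A, so π_A = (219/2 - q_A)q_A - 48q_A.
The leader's first-order condition 123/2 - 2q_A = 0 yields q_A = 123/4.
Then q_J = (123 - 2·(123/4))/4 = 123/8.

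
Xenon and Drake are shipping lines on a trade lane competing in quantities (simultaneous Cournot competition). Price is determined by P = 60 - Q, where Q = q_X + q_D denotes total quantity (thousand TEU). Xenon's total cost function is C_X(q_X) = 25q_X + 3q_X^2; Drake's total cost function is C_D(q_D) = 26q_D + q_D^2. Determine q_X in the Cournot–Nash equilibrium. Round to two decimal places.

Xenon's profit: π_X = (60 - Q)q_X - (25q_X + 3q_X²). Setting ∂π_X/∂q_X = 0: 35 - 8q_X - (q_D) = 0.
Drake's profit: π_D = (60 - Q)q_D - (26q_D + q_D²). Setting ∂π_D/∂q_D = 0: 34 - 4q_D - (q_X) = 0.
So q_X = (35 - q_D)/8 and q_D = (34 - q_X)/4.
Solving the pair: q_X = 106/31, q_D = 237/31.

3.42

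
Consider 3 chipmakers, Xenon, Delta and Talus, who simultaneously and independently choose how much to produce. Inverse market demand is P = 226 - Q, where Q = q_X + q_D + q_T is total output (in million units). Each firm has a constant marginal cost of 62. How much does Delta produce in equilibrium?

A representative firm's profit is π_i = q_i(226 - Q) - 62q_i.
First-order condition (treating rivals' output as given): 164 - 2q_i - Σ_{j≠i} q_j = 0.
By symmetry each firm produces the same amount; substituting Σ_{j≠i} q_j = 2q_i yields q_i = 164/4 = 41.

41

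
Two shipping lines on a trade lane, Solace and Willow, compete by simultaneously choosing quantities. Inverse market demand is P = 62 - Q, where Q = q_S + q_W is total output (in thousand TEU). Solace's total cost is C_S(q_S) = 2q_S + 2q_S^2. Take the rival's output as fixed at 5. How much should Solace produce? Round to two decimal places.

9.17

With the rival's output fixed at 5, Solace's profit is π_S = (62 - 5 - q_S)q_S - (2q_S + 2q_S²) = (57 - q_S)q_S - (2q_S + 2q_S²).
∂π_S/∂q_S = 55 - 6q_S = 0, so q_S = 55/6.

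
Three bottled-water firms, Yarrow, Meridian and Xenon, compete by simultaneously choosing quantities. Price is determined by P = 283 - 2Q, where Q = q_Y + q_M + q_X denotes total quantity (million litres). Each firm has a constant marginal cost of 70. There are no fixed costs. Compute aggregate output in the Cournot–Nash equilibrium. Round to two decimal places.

A representative firm's profit is π_i = q_i(283 - 2Q) - 70q_i.
First-order condition (treating rivals' output as given): 213 - 4q_i - 2·Σ_{j≠i} q_j = 0.
With identical firms every q_j equals q_i, so Σ_{j≠i} q_j = 2q_i and 213 = 8q_i, giving q_i = 213/8.
Total output Q = 213/8 + 213/8 + 213/8 = 639/8.

79.88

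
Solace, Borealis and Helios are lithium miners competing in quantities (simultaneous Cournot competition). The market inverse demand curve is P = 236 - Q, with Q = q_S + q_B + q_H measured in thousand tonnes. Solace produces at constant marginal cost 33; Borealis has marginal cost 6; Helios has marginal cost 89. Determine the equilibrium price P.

Solace's profit: π_S = (236 - Q)q_S - (33q_S). Setting ∂π_S/∂q_S = 0: 203 - 2q_S - (q_B + q_H) = 0.
Borealis's first-order condition: 230 - 2q_B - (q_S + q_H) = 0.
Helios's profit: π_H = (236 - Q)q_H - (89q_H). Setting ∂π_H/∂q_H = 0: 147 - 2q_H - (q_S + q_B) = 0.
Adding the 3 first-order conditions: 580 − 4Q = 0, so Q = 145.
Back-substituting: q_S = (203 − 145) = 58, q_B = (230 − 145) = 85, q_H = (147 − 145) = 2.
Total output Q = 145, so price P = 236 - 145 = 91.

91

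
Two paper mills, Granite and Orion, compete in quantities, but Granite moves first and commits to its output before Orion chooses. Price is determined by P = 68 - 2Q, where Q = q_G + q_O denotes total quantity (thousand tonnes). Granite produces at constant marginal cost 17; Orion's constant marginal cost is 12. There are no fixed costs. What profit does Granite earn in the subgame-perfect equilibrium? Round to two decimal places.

132.25

Solve by backward induction. Given q_G, the follower Orion maximises π_O = (68 - 2q_G - 2q_O)q_O - 12q_O.
∂π_O/∂q_O = 56 - 2q_G - 4q_O = 0 gives the reaction function q_O = (56 - 2q_G)/4.
The leader anticipates this reaction. Substituting into P = 68 - 2Q gives P = 40 - q_G, so π_G = (40 - q_G)q_G - 17q_G.
Leader FOC: 23 - 2q_G = 0, so q_G = 23/2.
Then q_O = (56 - 2·(23/2))/4 = 33/4.
Price P = 68 - 2·(79/4) = 57/2.
Granite's profit: (57/2 - 17)·(23/2) = 529/4.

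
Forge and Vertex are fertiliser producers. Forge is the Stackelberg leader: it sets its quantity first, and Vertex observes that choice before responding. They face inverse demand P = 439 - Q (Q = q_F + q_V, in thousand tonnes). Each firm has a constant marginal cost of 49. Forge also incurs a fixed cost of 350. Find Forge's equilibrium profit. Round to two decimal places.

18662.50

Solve by backward induction. Given q_F, the follower Vertex maximises π_V = (439 - q_F - q_V)q_V - 49q_V.
Follower FOC: 390 - q_F - 2q_V = 0, so q_V(q_F) = (390 - q_F)/2.
The leader anticipates this reaction. Substituting into P = 439 - Q gives P = 244 - (1/2)q_F, so π_F = (244 - (1/2)q_F)q_F - 49q_F.
Leader FOC: 195 - q_F = 0, so q_F = 195.
Then q_V = (390 - 195)/2 = 195/2.
Price P = 439 - 585/2 = 293/2.
Forge's profit: (293/2 - 49)·195 - 350 = 18662.5000.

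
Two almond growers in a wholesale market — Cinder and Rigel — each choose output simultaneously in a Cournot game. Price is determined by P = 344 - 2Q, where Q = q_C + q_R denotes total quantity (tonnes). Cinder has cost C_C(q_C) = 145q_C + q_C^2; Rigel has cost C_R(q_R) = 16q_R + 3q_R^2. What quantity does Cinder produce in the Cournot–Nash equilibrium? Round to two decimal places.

23.82

Cinder's profit: π_C = (344 - 2Q)q_C - (145q_C + q_C²). Setting ∂π_C/∂q_C = 0: 199 - 6q_C - 2(q_R) = 0.
Rigel's first-order condition: 328 - 10q_R - 2(q_C) = 0.
Rearranging gives the reaction functions q_C = (199 - 2q_R)/6 and q_R = (328 - 2q_C)/10.
Solving the pair: q_C = 667/28, q_R = 785/28.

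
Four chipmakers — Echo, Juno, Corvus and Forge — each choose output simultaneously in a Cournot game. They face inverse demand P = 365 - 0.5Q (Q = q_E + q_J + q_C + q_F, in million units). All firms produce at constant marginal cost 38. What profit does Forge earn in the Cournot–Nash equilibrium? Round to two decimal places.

8554.32

Each firm earns π_i = (365 - 0.5Q)q_i - 38q_i.
First-order condition (treating rivals' output as given): 327 - q_i - (1/2)·Σ_{j≠i} q_j = 0.
With identical firms every q_j equals q_i, so Σ_{j≠i} q_j = 3q_i and 327 = (5/2)q_i, giving q_i = 654/5.
Price P = 365 - (1/2)·523.2000 = 517/5.
Forge's profit: (517/5 - 38)·(654/5) = 8554.3200.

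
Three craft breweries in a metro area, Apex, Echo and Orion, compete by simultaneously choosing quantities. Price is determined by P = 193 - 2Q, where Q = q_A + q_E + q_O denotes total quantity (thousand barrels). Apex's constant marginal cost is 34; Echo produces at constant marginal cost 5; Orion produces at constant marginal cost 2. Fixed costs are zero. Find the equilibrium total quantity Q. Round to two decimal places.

67.25

Apex's profit: π_A = (193 - 2Q)q_A - (34q_A). Setting ∂π_A/∂q_A = 0: 159 - 4q_A - 2(q_E + q_O) = 0.
Echo's profit: π_E = (193 - 2Q)q_E - (5q_E). Setting ∂π_E/∂q_E = 0: 188 - 4q_E - 2(q_A + q_O) = 0.
Orion's profit: π_O = (193 - 2Q)q_O - (2q_O). Setting ∂π_O/∂q_O = 0: 191 - 4q_O - 2(q_A + q_E) = 0.
Adding the 3 conditions: 538 − 4Q − 4Q = 0, i.e. Q = 269/4.
Back-substituting: q_A = (159 − 269/2)/2 = 49/4, q_E = (188 − 269/2)/2 = 107/4, q_O = (191 − 269/2)/2 = 113/4.
Total output Q = 49/4 + 107/4 + 113/4 = 269/4.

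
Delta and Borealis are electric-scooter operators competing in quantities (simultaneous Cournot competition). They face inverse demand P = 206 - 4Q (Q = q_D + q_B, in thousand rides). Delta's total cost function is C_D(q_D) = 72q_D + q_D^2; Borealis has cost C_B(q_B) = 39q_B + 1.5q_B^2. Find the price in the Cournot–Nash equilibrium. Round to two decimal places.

Delta's profit: π_D = (206 - 4Q)q_D - (72q_D + q_D²). Setting ∂π_D/∂q_D = 0: 134 - 10q_D - 4(q_B) = 0.
Borealis's profit: π_B = (206 - 4Q)q_B - (39q_B + (3/2)q_B²). Setting ∂π_B/∂q_B = 0: 167 - 11q_B - 4(q_D) = 0.
So q_D = (134 - 4q_B)/10 and q_B = (167 - 4q_D)/11.
Substituting one into the other gives q_D = 403/47 and q_B = 567/47.
Total output Q = 970/47, so price P = 206 - 4·(970/47) = 123.4468.

123.45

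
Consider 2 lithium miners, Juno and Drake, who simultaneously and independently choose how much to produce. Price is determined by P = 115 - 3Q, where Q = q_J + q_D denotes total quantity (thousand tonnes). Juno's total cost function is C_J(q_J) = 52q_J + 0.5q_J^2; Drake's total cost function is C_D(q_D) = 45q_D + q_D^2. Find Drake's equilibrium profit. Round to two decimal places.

164.06

Juno's profit: π_J = (115 - 3Q)q_J - (52q_J + (1/2)q_J²). Setting ∂π_J/∂q_J = 0: 63 - 7q_J - 3(q_D) = 0.
Drake's first-order condition: 70 - 8q_D - 3(q_J) = 0.
Best responses: q_J = (63 - 3q_D)/7, q_D = (70 - 3q_J)/8.
Solving the pair: q_J = 294/47, q_D = 301/47.
Price P = 115 - 3·(595/47) = 77.0213.
Drake's profit: 77.0213·(301/47) - 45·(301/47) - (301/47)² = 164.0579.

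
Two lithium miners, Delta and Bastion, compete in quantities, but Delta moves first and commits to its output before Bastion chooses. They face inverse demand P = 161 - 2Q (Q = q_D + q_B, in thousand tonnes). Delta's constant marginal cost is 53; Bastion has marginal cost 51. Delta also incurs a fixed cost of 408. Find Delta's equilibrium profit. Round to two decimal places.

The follower Bastion best-responds to any q_D: π_B = (161 - 2Q)q_B - 51q_B.
Follower FOC: 110 - 2q_D - 4q_B = 0, so q_B(q_D) = (110 - 2q_D)/4.
The leader anticipates this reaction. Substituting into P = 161 - 2Q gives P = 106 - q_D, so π_D = (106 - q_D)q_D - 53q_D.
Leader FOC: 53 - 2q_D = 0, so q_D = 53/2.
Then q_B = (110 - 2·(53/2))/4 = 57/4.
Price P = 161 - 2·(163/4) = 159/2.
Delta's profit: (159/2 - 53)·(53/2) - 408 = 1177/4.

294.25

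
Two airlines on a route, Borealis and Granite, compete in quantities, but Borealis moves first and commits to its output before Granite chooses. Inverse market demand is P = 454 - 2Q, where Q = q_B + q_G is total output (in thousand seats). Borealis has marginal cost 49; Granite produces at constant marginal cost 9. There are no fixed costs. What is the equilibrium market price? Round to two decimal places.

Solve by backward induction. Given q_B, the follower Granite maximises π_G = (454 - 2q_B - 2q_G)q_G - 9q_G.
∂π_G/∂q_G = 445 - 2q_B - 4q_G = 0 gives the reaction function q_G = (445 - 2q_B)/4.
The leader anticipates this reaction. Substituting into P = 454 - 2Q gives P = 463/2 - q_B, so π_B = (463/2 - q_B)q_B - 49q_B.
Maximising: ∂π_B/∂q_B = 365/2 - 2q_B = 0, giving q_B = 365/4.
Then q_G = (445 - 2·(365/4))/4 = 525/8.
Total output Q = 1255/8, so price P = 454 - 2·(1255/8) = 561/4.

140.25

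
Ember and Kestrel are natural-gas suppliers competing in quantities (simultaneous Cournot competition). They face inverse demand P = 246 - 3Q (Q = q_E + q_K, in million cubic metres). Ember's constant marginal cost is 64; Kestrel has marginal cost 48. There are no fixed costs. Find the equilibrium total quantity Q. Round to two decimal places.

42.22

Ember's profit: π_E = (246 - 3Q)q_E - (64q_E). Setting ∂π_E/∂q_E = 0: 182 - 6q_E - 3(q_K) = 0.
Kestrel's first-order condition: 198 - 6q_K - 3(q_E) = 0.
Best responses: q_E = (182 - 3q_K)/6, q_K = (198 - 3q_E)/6.
Solving the pair: q_E = 166/9, q_K = 214/9.
Total output Q = 166/9 + 214/9 = 380/9.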